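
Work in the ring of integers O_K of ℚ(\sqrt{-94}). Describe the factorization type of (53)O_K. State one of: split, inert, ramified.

Since -94 ≢ 1 mod 4, the ring of integers is ℤ[√-94] with discriminant 4·(-94) = -376.
disc(K) = -376 is not divisible by 53; 53 is unramified.
(-94/53) = 12^26 mod 53 = 52, giving Legendre symbol -1.
Legendre symbol -1 ⇒ 53 is inert.

remains prime (inert)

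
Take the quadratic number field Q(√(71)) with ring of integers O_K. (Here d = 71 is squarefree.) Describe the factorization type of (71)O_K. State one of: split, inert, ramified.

d = 71 ≡ 3 (mod 4), so O_K = ℤ[√71] and disc(K) = 4d = 284.
disc(K) = 284 = 71·4, so p = 71 is ramified.

ramifies in O_K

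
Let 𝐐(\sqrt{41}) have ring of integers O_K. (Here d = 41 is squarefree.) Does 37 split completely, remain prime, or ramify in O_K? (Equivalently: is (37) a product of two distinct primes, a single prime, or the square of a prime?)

splits completely

41 mod 4 = 1, hence disc K = 41 and O_K = ℤ[(1+√41)/2].
37 ∤ 41, so 37 is unramified.
Euler's criterion: 41^18 mod 37 = 1. Thus (41|37) = 1.
(41/37) = 1, so 37 splits.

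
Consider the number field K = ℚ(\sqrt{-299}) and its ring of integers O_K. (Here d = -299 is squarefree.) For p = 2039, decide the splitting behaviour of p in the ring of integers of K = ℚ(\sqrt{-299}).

d = -299 ≡ 1 (mod 4), so O_K = ℤ[(1+√-299)/2] and disc(K) = d = -299.
2039 ∤ -299, so 2039 is unramified.
Legendre symbol by Euler's criterion: (-299/2039) ≡ (-299)^1019 ≡ 1 (mod 2039), i.e. (-299/2039) = 1.
(-299/2039) = 1, so 2039 splits.

split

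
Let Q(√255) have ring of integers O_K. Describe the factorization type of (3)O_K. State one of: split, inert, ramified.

ramified

d = 255 ≡ 3 (mod 4), so O_K = ℤ[√255] and disc(K) = 4d = 1020.
disc(K) = 1020 = 3·340, so p = 3 is ramified.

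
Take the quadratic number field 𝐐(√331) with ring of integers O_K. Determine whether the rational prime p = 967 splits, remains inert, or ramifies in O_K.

splits completely

331 mod 4 = 3, hence disc K = 4·331 = 1324 and O_K = ℤ[√331].
disc(K) = 1324 is not divisible by 967; 967 is unramified.
Compute (331/967) via Euler: 331^((967-1)/2) mod 967 = 1, so (331/967) = 1.
Legendre symbol 1 ⇒ 967 is split.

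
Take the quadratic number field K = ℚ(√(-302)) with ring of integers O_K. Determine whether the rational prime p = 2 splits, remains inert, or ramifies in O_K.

d = -302 ≡ 2 (mod 4), so O_K = ℤ[√-302] and disc(K) = 4d = -1208.
disc(K) = -1208 = 2·(-604), so p = 2 is ramified.

ramifies in O_K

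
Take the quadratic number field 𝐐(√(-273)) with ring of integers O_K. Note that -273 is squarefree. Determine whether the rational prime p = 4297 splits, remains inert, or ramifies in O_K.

d = -273 ≡ 3 (mod 4), so O_K = ℤ[√-273] and disc(K) = 4d = -1092.
4297 ∤ -1092, so 4297 is unramified.
(-273/4297) = 4024^2148 mod 4297 = 1, giving Legendre symbol 1.
(-273/4297) = 1, so 4297 splits.

4297 splits in O_K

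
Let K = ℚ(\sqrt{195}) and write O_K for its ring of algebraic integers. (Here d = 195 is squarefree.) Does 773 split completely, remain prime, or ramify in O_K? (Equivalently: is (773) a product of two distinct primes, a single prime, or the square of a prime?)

p is inert

d = 195 ≡ 3 (mod 4), so O_K = ℤ[√195] and disc(K) = 4d = 780.
773 ∤ 780, so 773 is unramified.
Legendre symbol by Euler's criterion: (195/773) ≡ 195^386 ≡ 772 (mod 773), i.e. (195/773) = -1.
d is a non-residue mod p, hence 773 remains inert in O_K.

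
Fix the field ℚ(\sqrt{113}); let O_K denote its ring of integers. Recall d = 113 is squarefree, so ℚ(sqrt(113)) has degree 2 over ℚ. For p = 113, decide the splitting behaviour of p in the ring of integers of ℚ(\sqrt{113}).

d = 113 ≡ 1 (mod 4), so O_K = ℤ[(1+√113)/2] and disc(K) = d = 113.
113 divides disc(K) = 113, so 113 ramifies.

p ramifies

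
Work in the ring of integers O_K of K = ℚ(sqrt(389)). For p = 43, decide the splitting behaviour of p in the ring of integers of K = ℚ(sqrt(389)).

p is inert

d = 389 ≡ 1 (mod 4), so O_K = ℤ[(1+√389)/2] and disc(K) = d = 389.
43 ∤ 389, so 43 is unramified.
Legendre symbol by Euler's criterion: (389/43) ≡ 389^21 ≡ 42 (mod 43), i.e. (389/43) = -1.
Legendre symbol -1 ⇒ 43 is inert.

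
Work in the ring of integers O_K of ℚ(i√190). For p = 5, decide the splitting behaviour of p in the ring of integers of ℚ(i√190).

5 is ramified

d = -190 ≡ 2 (mod 4), so O_K = ℤ[√-190] and disc(K) = 4d = -760.
disc(K) = -760 = 5·(-152), so p = 5 is ramified.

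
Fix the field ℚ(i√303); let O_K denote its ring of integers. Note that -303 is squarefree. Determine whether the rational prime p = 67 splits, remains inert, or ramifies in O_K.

p is inert

Since -303 ≡ 1 mod 4, the ring of integers is ℤ[(1+√-303)/2] with discriminant -303.
Since gcd(67, -303) = 1 the prime 67 does not ramify.
(-303/67) = 32^33 mod 67 = 66, giving Legendre symbol -1.
d is a non-residue mod p, hence 67 remains inert in O_K.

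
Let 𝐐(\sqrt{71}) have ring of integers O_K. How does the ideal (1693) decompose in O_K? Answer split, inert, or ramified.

split — (1693) = 𝔭₁𝔭₂ with 𝔭₁ ≠ 𝔭₂

71 mod 4 = 3, hence disc K = 4·71 = 284 and O_K = ℤ[√71].
disc(K) = 284 is not divisible by 1693; 1693 is unramified.
Euler's criterion: 71^846 mod 1693 = 1. Thus (71|1693) = 1.
d is a quadratic residue mod p, hence 1693 splits in O_K.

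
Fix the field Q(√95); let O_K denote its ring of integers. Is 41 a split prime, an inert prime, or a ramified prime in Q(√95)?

p is inert

95 mod 4 = 3, hence disc K = 4·95 = 380 and O_K = ℤ[√95].
disc(K) = 380 is not divisible by 41; 41 is unramified.
Euler's criterion: 95^20 mod 41 = 40. Thus (95|41) = -1.
(95/41) = -1, so 41 is inert.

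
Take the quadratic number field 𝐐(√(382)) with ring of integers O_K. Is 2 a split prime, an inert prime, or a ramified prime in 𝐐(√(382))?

ramifies in O_K

d = 382 ≡ 2 (mod 4), so O_K = ℤ[√382] and disc(K) = 4d = 1528.
Ramification test: 2 | 1528. The prime 2 ramifies in K.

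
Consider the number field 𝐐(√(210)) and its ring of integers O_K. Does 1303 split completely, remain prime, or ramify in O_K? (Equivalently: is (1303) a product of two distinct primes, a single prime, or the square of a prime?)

d = 210 ≡ 2 (mod 4), so O_K = ℤ[√210] and disc(K) = 4d = 840.
1303 ∤ 840, so 1303 is unramified.
Legendre symbol by Euler's criterion: (210/1303) ≡ 210^651 ≡ 1302 (mod 1303), i.e. (210/1303) = -1.
(210/1303) = -1, so 1303 is inert.

inert — (1303) stays prime in O_K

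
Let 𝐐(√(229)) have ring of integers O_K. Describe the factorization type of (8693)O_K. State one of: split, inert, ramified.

Since 229 ≡ 1 mod 4, the ring of integers is ℤ[(1+√229)/2] with discriminant 229.
8693 ∤ 229, so 8693 is unramified.
Legendre symbol by Euler's criterion: (229/8693) ≡ 229^4346 ≡ 1 (mod 8693), i.e. (229/8693) = 1.
d is a quadratic residue mod p, hence 8693 splits in O_K.

p splits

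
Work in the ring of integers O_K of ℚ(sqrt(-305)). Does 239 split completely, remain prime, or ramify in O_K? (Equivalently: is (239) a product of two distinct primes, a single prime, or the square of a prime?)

inert

d = -305 ≡ 3 (mod 4), so O_K = ℤ[√-305] and disc(K) = 4d = -1220.
disc(K) = -1220 is not divisible by 239; 239 is unramified.
Compute (-305/239) via Euler: 173^((239-1)/2) mod 239 = 238, so (-305/239) = -1.
Legendre symbol -1 ⇒ 239 is inert.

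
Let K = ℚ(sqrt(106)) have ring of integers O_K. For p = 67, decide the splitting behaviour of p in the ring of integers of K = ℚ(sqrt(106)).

d = 106 ≡ 2 (mod 4), so O_K = ℤ[√106] and disc(K) = 4d = 424.
67 ∤ 424, so 67 is unramified.
Legendre symbol by Euler's criterion: (106/67) ≡ 106^33 ≡ 1 (mod 67), i.e. (106/67) = 1.
Legendre symbol 1 ⇒ 67 is split.

splits completely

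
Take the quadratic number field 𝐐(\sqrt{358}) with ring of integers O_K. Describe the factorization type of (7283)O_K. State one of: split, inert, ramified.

358 mod 4 = 2, hence disc K = 4·358 = 1432 and O_K = ℤ[√358].
disc(K) = 1432 is not divisible by 7283; 7283 is unramified.
(358/7283) = 358^3641 mod 7283 = 7282, giving Legendre symbol -1.
d is a non-residue mod p, hence 7283 remains inert in O_K.

inert — (7283) stays prime in O_K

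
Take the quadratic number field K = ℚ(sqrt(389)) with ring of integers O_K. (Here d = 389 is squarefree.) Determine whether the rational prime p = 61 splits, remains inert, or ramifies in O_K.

Since 389 ≡ 1 mod 4, the ring of integers is ℤ[(1+√389)/2] with discriminant 389.
61 ∤ 389, so 61 is unramified.
Compute (389/61) via Euler: 23^((61-1)/2) mod 61 = 60, so (389/61) = -1.
Legendre symbol -1 ⇒ 61 is inert.

inert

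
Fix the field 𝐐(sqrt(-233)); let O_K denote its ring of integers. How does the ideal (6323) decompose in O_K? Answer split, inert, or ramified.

p is inert

d = -233 ≡ 3 (mod 4), so O_K = ℤ[√-233] and disc(K) = 4d = -932.
disc(K) = -932 is not divisible by 6323; 6323 is unramified.
(-233/6323) = 6090^3161 mod 6323 = 6322, giving Legendre symbol -1.
Legendre symbol -1 ⇒ 6323 is inert.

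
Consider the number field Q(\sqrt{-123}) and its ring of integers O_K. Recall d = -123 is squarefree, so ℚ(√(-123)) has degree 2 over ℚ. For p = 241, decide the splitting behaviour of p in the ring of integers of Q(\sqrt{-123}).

-123 mod 4 = 1, hence disc K = -123 and O_K = ℤ[(1+√-123)/2].
241 ∤ -123, so 241 is unramified.
Compute (-123/241) via Euler: 118^((241-1)/2) mod 241 = 1, so (-123/241) = 1.
(-123/241) = 1, so 241 splits.

splits completely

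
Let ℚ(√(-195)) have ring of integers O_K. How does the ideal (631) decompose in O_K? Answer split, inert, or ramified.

d = -195 ≡ 1 (mod 4), so O_K = ℤ[(1+√-195)/2] and disc(K) = d = -195.
Since gcd(631, -195) = 1 the prime 631 does not ramify.
Compute (-195/631) via Euler: 436^((631-1)/2) mod 631 = 630, so (-195/631) = -1.
(-195/631) = -1, so 631 is inert.

p is inert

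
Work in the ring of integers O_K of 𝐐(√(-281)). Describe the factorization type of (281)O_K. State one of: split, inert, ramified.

p ramifies

d = -281 ≡ 3 (mod 4), so O_K = ℤ[√-281] and disc(K) = 4d = -1124.
281 divides disc(K) = -1124, so 281 ramifies.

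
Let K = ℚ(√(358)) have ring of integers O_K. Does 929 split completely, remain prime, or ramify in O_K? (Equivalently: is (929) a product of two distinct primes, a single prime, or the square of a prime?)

d = 358 ≡ 2 (mod 4), so O_K = ℤ[√358] and disc(K) = 4d = 1432.
Since gcd(929, 1432) = 1 the prime 929 does not ramify.
Legendre symbol by Euler's criterion: (358/929) ≡ 358^464 ≡ 928 (mod 929), i.e. (358/929) = -1.
Legendre symbol -1 ⇒ 929 is inert.

p is inert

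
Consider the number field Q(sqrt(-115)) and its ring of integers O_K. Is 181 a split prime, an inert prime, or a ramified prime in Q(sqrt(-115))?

d = -115 ≡ 1 (mod 4), so O_K = ℤ[(1+√-115)/2] and disc(K) = d = -115.
181 ∤ -115, so 181 is unramified.
(-115/181) = 66^90 mod 181 = 180, giving Legendre symbol -1.
Legendre symbol -1 ⇒ 181 is inert.

remains prime (inert)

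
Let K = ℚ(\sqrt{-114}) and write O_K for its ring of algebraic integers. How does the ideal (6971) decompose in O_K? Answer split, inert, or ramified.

inert — (6971) stays prime in O_K

d = -114 ≡ 2 (mod 4), so O_K = ℤ[√-114] and disc(K) = 4d = -456.
disc(K) = -456 is not divisible by 6971; 6971 is unramified.
Legendre symbol by Euler's criterion: (-114/6971) ≡ (-114)^3485 ≡ 6970 (mod 6971), i.e. (-114/6971) = -1.
d is a non-residue mod p, hence 6971 remains inert in O_K.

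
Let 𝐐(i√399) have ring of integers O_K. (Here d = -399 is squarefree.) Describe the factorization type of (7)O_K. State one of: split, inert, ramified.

-399 mod 4 = 1, hence disc K = -399 and O_K = ℤ[(1+√-399)/2].
7 divides disc(K) = -399, so 7 ramifies.

p ramifies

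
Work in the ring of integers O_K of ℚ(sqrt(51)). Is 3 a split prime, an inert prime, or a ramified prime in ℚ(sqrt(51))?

p ramifies

Since 51 ≢ 1 mod 4, the ring of integers is ℤ[√51] with discriminant 4·51 = 204.
disc(K) = 204 = 3·68, so p = 3 is ramified.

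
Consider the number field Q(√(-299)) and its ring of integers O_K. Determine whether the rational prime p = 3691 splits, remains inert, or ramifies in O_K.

Since -299 ≡ 1 mod 4, the ring of integers is ℤ[(1+√-299)/2] with discriminant -299.
Since gcd(3691, -299) = 1 the prime 3691 does not ramify.
Euler's criterion: (-299)^1845 mod 3691 = 3690. Thus (-299|3691) = -1.
(-299/3691) = -1, so 3691 is inert.

remains prime (inert)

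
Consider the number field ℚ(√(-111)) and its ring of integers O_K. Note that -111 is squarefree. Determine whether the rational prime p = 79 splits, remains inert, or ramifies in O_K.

-111 mod 4 = 1, hence disc K = -111 and O_K = ℤ[(1+√-111)/2].
79 ∤ -111, so 79 is unramified.
Compute (-111/79) via Euler: 47^((79-1)/2) mod 79 = 78, so (-111/79) = -1.
d is a non-residue mod p, hence 79 remains inert in O_K.

79 remains inert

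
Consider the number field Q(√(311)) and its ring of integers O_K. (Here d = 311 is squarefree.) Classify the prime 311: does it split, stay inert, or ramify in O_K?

311 is ramified

d = 311 ≡ 3 (mod 4), so O_K = ℤ[√311] and disc(K) = 4d = 1244.
311 divides disc(K) = 1244, so 311 ramifies.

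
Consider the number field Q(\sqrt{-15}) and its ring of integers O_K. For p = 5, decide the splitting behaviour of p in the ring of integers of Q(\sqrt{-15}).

-15 mod 4 = 1, hence disc K = -15 and O_K = ℤ[(1+√-15)/2].
5 divides disc(K) = -15, so 5 ramifies.

p ramifies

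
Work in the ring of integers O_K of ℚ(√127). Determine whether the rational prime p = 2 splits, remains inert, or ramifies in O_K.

Since 127 ≢ 1 mod 4, the ring of integers is ℤ[√127] with discriminant 4·127 = 508.
2 divides disc(K) = 508, so 2 ramifies.

ramified — (2) = 𝔭²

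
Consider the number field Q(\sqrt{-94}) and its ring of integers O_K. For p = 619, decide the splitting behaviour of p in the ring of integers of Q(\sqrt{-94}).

-94 mod 4 = 2, hence disc K = 4·(-94) = -376 and O_K = ℤ[√-94].
619 ∤ -376, so 619 is unramified.
Compute (-94/619) via Euler: 525^((619-1)/2) mod 619 = 618, so (-94/619) = -1.
d is a non-residue mod p, hence 619 remains inert in O_K.

remains prime (inert)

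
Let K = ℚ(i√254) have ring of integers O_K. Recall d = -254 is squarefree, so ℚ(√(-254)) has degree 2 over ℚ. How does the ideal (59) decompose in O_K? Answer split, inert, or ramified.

59 splits in O_K

Since -254 ≢ 1 mod 4, the ring of integers is ℤ[√-254] with discriminant 4·(-254) = -1016.
59 ∤ -1016, so 59 is unramified.
Compute (-254/59) via Euler: 41^((59-1)/2) mod 59 = 1, so (-254/59) = 1.
d is a quadratic residue mod p, hence 59 splits in O_K.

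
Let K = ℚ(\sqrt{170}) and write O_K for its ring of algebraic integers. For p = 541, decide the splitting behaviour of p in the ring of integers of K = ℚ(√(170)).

splits completely

Since 170 ≢ 1 mod 4, the ring of integers is ℤ[√170] with discriminant 4·170 = 680.
disc(K) = 680 is not divisible by 541; 541 is unramified.
Compute (170/541) via Euler: 170^((541-1)/2) mod 541 = 1, so (170/541) = 1.
d is a quadratic residue mod p, hence 541 splits in O_K.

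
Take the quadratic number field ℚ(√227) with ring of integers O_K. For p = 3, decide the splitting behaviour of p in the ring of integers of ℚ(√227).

3 remains inert

d = 227 ≡ 3 (mod 4), so O_K = ℤ[√227] and disc(K) = 4d = 908.
3 ∤ 908, so 3 is unramified.
Compute (227/3) via Euler: 2^((3-1)/2) mod 3 = 2, so (227/3) = -1.
d is a non-residue mod p, hence 3 remains inert in O_K.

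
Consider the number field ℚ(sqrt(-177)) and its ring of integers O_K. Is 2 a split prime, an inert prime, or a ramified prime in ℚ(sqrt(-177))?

d = -177 ≡ 3 (mod 4), so O_K = ℤ[√-177] and disc(K) = 4d = -708.
2 divides disc(K) = -708, so 2 ramifies.

ramifies in O_K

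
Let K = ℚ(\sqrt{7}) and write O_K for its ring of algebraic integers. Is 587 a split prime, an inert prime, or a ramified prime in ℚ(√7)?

Since 7 ≢ 1 mod 4, the ring of integers is ℤ[√7] with discriminant 4·7 = 28.
Since gcd(587, 28) = 1 the prime 587 does not ramify.
(7/587) = 7^293 mod 587 = 1, giving Legendre symbol 1.
Legendre symbol 1 ⇒ 587 is split.

p splits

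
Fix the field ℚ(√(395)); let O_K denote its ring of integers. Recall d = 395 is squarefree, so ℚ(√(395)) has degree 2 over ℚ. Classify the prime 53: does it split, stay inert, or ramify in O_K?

split

Since 395 ≢ 1 mod 4, the ring of integers is ℤ[√395] with discriminant 4·395 = 1580.
53 ∤ 1580, so 53 is unramified.
Compute (395/53) via Euler: 24^((53-1)/2) mod 53 = 1, so (395/53) = 1.
(395/53) = 1, so 53 splits.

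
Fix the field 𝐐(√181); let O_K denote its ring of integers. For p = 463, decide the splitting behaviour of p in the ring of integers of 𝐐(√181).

181 mod 4 = 1, hence disc K = 181 and O_K = ℤ[(1+√181)/2].
disc(K) = 181 is not divisible by 463; 463 is unramified.
Compute (181/463) via Euler: 181^((463-1)/2) mod 463 = 1, so (181/463) = 1.
(181/463) = 1, so 463 splits.

splits completely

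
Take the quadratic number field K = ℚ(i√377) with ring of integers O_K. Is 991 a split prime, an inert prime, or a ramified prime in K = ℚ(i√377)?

remains prime (inert)

Since -377 ≢ 1 mod 4, the ring of integers is ℤ[√-377] with discriminant 4·(-377) = -1508.
991 ∤ -1508, so 991 is unramified.
Euler's criterion: (-377)^495 mod 991 = 990. Thus (-377|991) = -1.
(-377/991) = -1, so 991 is inert.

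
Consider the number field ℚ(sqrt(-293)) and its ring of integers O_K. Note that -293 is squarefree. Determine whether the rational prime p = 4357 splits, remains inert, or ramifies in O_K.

splits completely

-293 mod 4 = 3, hence disc K = 4·(-293) = -1172 and O_K = ℤ[√-293].
disc(K) = -1172 is not divisible by 4357; 4357 is unramified.
Legendre symbol by Euler's criterion: (-293/4357) ≡ (-293)^2178 ≡ 1 (mod 4357), i.e. (-293/4357) = 1.
(-293/4357) = 1, so 4357 splits.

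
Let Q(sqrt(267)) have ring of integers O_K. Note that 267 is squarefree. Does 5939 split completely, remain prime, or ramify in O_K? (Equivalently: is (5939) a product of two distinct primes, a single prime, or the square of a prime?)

inert — (5939) stays prime in O_K

267 mod 4 = 3, hence disc K = 4·267 = 1068 and O_K = ℤ[√267].
disc(K) = 1068 is not divisible by 5939; 5939 is unramified.
Compute (267/5939) via Euler: 267^((5939-1)/2) mod 5939 = 5938, so (267/5939) = -1.
Legendre symbol -1 ⇒ 5939 is inert.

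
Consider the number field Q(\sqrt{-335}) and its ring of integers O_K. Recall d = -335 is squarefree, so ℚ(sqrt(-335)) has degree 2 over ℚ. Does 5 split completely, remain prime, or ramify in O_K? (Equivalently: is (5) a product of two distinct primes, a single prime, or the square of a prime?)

d = -335 ≡ 1 (mod 4), so O_K = ℤ[(1+√-335)/2] and disc(K) = d = -335.
5 divides disc(K) = -335, so 5 ramifies.

ramified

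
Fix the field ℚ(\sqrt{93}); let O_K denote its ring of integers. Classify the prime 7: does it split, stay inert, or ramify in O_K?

p splits

93 mod 4 = 1, hence disc K = 93 and O_K = ℤ[(1+√93)/2].
7 ∤ 93, so 7 is unramified.
Compute (93/7) via Euler: 2^((7-1)/2) mod 7 = 1, so (93/7) = 1.
Legendre symbol 1 ⇒ 7 is split.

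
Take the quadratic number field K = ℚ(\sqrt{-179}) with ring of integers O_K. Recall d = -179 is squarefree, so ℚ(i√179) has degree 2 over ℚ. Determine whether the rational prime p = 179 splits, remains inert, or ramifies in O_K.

ramified

Since -179 ≡ 1 mod 4, the ring of integers is ℤ[(1+√-179)/2] with discriminant -179.
179 divides disc(K) = -179, so 179 ramifies.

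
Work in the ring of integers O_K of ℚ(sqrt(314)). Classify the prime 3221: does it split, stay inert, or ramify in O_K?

314 mod 4 = 2, hence disc K = 4·314 = 1256 and O_K = ℤ[√314].
disc(K) = 1256 is not divisible by 3221; 3221 is unramified.
Compute (314/3221) via Euler: 314^((3221-1)/2) mod 3221 = 3220, so (314/3221) = -1.
Legendre symbol -1 ⇒ 3221 is inert.

inert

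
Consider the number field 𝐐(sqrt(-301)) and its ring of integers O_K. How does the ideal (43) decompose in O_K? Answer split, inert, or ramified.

ramifies in O_K

-301 mod 4 = 3, hence disc K = 4·(-301) = -1204 and O_K = ℤ[√-301].
disc(K) = -1204 = 43·(-28), so p = 43 is ramified.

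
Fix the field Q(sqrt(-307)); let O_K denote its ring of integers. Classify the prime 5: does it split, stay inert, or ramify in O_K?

inert

-307 mod 4 = 1, hence disc K = -307 and O_K = ℤ[(1+√-307)/2].
Since gcd(5, -307) = 1 the prime 5 does not ramify.
Compute (-307/5) via Euler: 3^((5-1)/2) mod 5 = 4, so (-307/5) = -1.
Legendre symbol -1 ⇒ 5 is inert.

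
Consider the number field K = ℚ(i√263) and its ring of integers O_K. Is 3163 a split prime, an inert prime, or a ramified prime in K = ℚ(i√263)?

-263 mod 4 = 1, hence disc K = -263 and O_K = ℤ[(1+√-263)/2].
3163 ∤ -263, so 3163 is unramified.
Euler's criterion: (-263)^1581 mod 3163 = 3162. Thus (-263|3163) = -1.
Legendre symbol -1 ⇒ 3163 is inert.

p is inert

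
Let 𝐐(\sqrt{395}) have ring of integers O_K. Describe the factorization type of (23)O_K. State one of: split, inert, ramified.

23 splits in O_K

395 mod 4 = 3, hence disc K = 4·395 = 1580 and O_K = ℤ[√395].
23 ∤ 1580, so 23 is unramified.
Euler's criterion: 395^11 mod 23 = 1. Thus (395|23) = 1.
(395/23) = 1, so 23 splits.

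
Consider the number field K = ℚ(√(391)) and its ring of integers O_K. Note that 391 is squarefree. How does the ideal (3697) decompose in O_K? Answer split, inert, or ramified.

Since 391 ≢ 1 mod 4, the ring of integers is ℤ[√391] with discriminant 4·391 = 1564.
disc(K) = 1564 is not divisible by 3697; 3697 is unramified.
Euler's criterion: 391^1848 mod 3697 = 3696. Thus (391|3697) = -1.
d is a non-residue mod p, hence 3697 remains inert in O_K.

3697 remains inert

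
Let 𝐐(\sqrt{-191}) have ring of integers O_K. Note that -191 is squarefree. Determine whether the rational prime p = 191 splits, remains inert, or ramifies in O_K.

p ramifies

d = -191 ≡ 1 (mod 4), so O_K = ℤ[(1+√-191)/2] and disc(K) = d = -191.
Ramification test: 191 | -191. The prime 191 ramifies in K.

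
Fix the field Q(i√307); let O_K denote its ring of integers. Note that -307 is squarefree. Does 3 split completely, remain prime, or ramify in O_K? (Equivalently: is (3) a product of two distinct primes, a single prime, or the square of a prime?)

remains prime (inert)

-307 mod 4 = 1, hence disc K = -307 and O_K = ℤ[(1+√-307)/2].
3 ∤ -307, so 3 is unramified.
(-307/3) = 2^1 mod 3 = 2, giving Legendre symbol -1.
Legendre symbol -1 ⇒ 3 is inert.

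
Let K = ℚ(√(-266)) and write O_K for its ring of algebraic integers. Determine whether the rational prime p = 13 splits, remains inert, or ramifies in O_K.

inert

Since -266 ≢ 1 mod 4, the ring of integers is ℤ[√-266] with discriminant 4·(-266) = -1064.
13 ∤ -1064, so 13 is unramified.
Euler's criterion: (-266)^6 mod 13 = 12. Thus (-266|13) = -1.
d is a non-residue mod p, hence 13 remains inert in O_K.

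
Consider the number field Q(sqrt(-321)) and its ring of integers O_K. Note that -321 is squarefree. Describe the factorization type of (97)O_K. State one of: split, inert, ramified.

Since -321 ≢ 1 mod 4, the ring of integers is ℤ[√-321] with discriminant 4·(-321) = -1284.
disc(K) = -1284 is not divisible by 97; 97 is unramified.
(-321/97) = 67^48 mod 97 = 96, giving Legendre symbol -1.
d is a non-residue mod p, hence 97 remains inert in O_K.

remains prime (inert)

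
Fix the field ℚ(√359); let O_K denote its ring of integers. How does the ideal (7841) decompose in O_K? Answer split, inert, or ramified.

p splits

359 mod 4 = 3, hence disc K = 4·359 = 1436 and O_K = ℤ[√359].
disc(K) = 1436 is not divisible by 7841; 7841 is unramified.
Euler's criterion: 359^3920 mod 7841 = 1. Thus (359|7841) = 1.
Legendre symbol 1 ⇒ 7841 is split.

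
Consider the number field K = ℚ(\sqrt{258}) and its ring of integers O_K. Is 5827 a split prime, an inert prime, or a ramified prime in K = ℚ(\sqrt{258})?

split

d = 258 ≡ 2 (mod 4), so O_K = ℤ[√258] and disc(K) = 4d = 1032.
Since gcd(5827, 1032) = 1 the prime 5827 does not ramify.
Legendre symbol by Euler's criterion: (258/5827) ≡ 258^2913 ≡ 1 (mod 5827), i.e. (258/5827) = 1.
d is a quadratic residue mod p, hence 5827 splits in O_K.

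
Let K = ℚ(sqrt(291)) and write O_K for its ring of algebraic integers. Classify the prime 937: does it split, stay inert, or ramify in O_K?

Since 291 ≢ 1 mod 4, the ring of integers is ℤ[√291] with discriminant 4·291 = 1164.
Since gcd(937, 1164) = 1 the prime 937 does not ramify.
Euler's criterion: 291^468 mod 937 = 1. Thus (291|937) = 1.
d is a quadratic residue mod p, hence 937 splits in O_K.

937 splits in O_K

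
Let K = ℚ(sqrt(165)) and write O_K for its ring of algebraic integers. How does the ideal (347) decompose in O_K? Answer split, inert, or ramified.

inert

d = 165 ≡ 1 (mod 4), so O_K = ℤ[(1+√165)/2] and disc(K) = d = 165.
347 ∤ 165, so 347 is unramified.
Legendre symbol by Euler's criterion: (165/347) ≡ 165^173 ≡ 346 (mod 347), i.e. (165/347) = -1.
(165/347) = -1, so 347 is inert.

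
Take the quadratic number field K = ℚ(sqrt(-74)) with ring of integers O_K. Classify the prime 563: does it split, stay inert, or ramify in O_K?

inert — (563) stays prime in O_K

Since -74 ≢ 1 mod 4, the ring of integers is ℤ[√-74] with discriminant 4·(-74) = -296.
disc(K) = -296 is not divisible by 563; 563 is unramified.
(-74/563) = 489^281 mod 563 = 562, giving Legendre symbol -1.
d is a non-residue mod p, hence 563 remains inert in O_K.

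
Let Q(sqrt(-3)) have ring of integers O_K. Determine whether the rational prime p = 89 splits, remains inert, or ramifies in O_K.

d = -3 ≡ 1 (mod 4), so O_K = ℤ[(1+√-3)/2] and disc(K) = d = -3.
Since gcd(89, -3) = 1 the prime 89 does not ramify.
Legendre symbol by Euler's criterion: (-3/89) ≡ (-3)^44 ≡ 88 (mod 89), i.e. (-3/89) = -1.
Legendre symbol -1 ⇒ 89 is inert.

remains prime (inert)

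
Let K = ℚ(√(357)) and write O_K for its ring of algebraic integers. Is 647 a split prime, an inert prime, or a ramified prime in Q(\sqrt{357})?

splits completely

Since 357 ≡ 1 mod 4, the ring of integers is ℤ[(1+√357)/2] with discriminant 357.
Since gcd(647, 357) = 1 the prime 647 does not ramify.
Compute (357/647) via Euler: 357^((647-1)/2) mod 647 = 1, so (357/647) = 1.
Legendre symbol 1 ⇒ 647 is split.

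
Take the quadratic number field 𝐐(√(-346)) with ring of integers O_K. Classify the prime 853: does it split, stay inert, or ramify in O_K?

-346 mod 4 = 2, hence disc K = 4·(-346) = -1384 and O_K = ℤ[√-346].
Since gcd(853, -1384) = 1 the prime 853 does not ramify.
Euler's criterion: (-346)^426 mod 853 = 1. Thus (-346|853) = 1.
d is a quadratic residue mod p, hence 853 splits in O_K.

splits completely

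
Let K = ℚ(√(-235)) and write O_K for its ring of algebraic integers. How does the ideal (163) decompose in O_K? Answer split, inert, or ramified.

p splits

Since -235 ≡ 1 mod 4, the ring of integers is ℤ[(1+√-235)/2] with discriminant -235.
disc(K) = -235 is not divisible by 163; 163 is unramified.
Legendre symbol by Euler's criterion: (-235/163) ≡ (-235)^81 ≡ 1 (mod 163), i.e. (-235/163) = 1.
d is a quadratic residue mod p, hence 163 splits in O_K.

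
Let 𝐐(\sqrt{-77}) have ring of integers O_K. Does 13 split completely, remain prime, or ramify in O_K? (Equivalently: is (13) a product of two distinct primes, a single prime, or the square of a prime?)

Since -77 ≢ 1 mod 4, the ring of integers is ℤ[√-77] with discriminant 4·(-77) = -308.
13 ∤ -308, so 13 is unramified.
Euler's criterion: (-77)^6 mod 13 = 1. Thus (-77|13) = 1.
Legendre symbol 1 ⇒ 13 is split.

13 splits in O_K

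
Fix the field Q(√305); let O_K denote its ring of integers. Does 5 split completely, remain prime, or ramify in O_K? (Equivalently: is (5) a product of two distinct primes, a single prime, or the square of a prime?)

p ramifies

d = 305 ≡ 1 (mod 4), so O_K = ℤ[(1+√305)/2] and disc(K) = d = 305.
5 divides disc(K) = 305, so 5 ramifies.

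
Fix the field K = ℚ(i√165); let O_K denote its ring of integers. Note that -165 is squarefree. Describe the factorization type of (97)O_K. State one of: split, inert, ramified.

-165 mod 4 = 3, hence disc K = 4·(-165) = -660 and O_K = ℤ[√-165].
97 ∤ -660, so 97 is unramified.
Legendre symbol by Euler's criterion: (-165/97) ≡ (-165)^48 ≡ 96 (mod 97), i.e. (-165/97) = -1.
Legendre symbol -1 ⇒ 97 is inert.

inert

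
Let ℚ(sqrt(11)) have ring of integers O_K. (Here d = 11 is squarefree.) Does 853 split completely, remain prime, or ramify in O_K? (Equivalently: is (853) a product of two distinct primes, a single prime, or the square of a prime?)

p is inert

d = 11 ≡ 3 (mod 4), so O_K = ℤ[√11] and disc(K) = 4d = 44.
853 ∤ 44, so 853 is unramified.
(11/853) = 11^426 mod 853 = 852, giving Legendre symbol -1.
d is a non-residue mod p, hence 853 remains inert in O_K.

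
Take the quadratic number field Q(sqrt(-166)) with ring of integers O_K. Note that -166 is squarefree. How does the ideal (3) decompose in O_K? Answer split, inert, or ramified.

inert — (3) stays prime in O_K

-166 mod 4 = 2, hence disc K = 4·(-166) = -664 and O_K = ℤ[√-166].
3 ∤ -664, so 3 is unramified.
Euler's criterion: (-166)^1 mod 3 = 2. Thus (-166|3) = -1.
Legendre symbol -1 ⇒ 3 is inert.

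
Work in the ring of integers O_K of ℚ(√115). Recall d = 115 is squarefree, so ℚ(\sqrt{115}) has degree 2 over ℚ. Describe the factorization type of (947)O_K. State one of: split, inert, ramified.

d = 115 ≡ 3 (mod 4), so O_K = ℤ[√115] and disc(K) = 4d = 460.
Since gcd(947, 460) = 1 the prime 947 does not ramify.
(115/947) = 115^473 mod 947 = 1, giving Legendre symbol 1.
(115/947) = 1, so 947 splits.

split — (947) = 𝔭₁𝔭₂ with 𝔭₁ ≠ 𝔭₂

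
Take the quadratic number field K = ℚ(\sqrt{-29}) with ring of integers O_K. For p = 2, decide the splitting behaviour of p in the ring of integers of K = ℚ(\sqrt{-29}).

d = -29 ≡ 3 (mod 4), so O_K = ℤ[√-29] and disc(K) = 4d = -116.
Ramification test: 2 | -116. The prime 2 ramifies in K.

ramified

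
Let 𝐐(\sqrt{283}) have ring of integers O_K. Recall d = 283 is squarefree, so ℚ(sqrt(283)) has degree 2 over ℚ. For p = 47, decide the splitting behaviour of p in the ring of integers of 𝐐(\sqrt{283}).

Since 283 ≢ 1 mod 4, the ring of integers is ℤ[√283] with discriminant 4·283 = 1132.
Since gcd(47, 1132) = 1 the prime 47 does not ramify.
Legendre symbol by Euler's criterion: (283/47) ≡ 283^23 ≡ 1 (mod 47), i.e. (283/47) = 1.
Legendre symbol 1 ⇒ 47 is split.

split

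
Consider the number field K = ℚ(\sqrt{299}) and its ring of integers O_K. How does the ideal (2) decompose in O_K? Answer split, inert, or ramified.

ramified

Since 299 ≢ 1 mod 4, the ring of integers is ℤ[√299] with discriminant 4·299 = 1196.
2 divides disc(K) = 1196, so 2 ramifies.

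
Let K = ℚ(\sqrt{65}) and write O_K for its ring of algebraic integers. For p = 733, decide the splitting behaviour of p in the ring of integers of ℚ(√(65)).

733 splits in O_K

Since 65 ≡ 1 mod 4, the ring of integers is ℤ[(1+√65)/2] with discriminant 65.
disc(K) = 65 is not divisible by 733; 733 is unramified.
Euler's criterion: 65^366 mod 733 = 1. Thus (65|733) = 1.
(65/733) = 1, so 733 splits.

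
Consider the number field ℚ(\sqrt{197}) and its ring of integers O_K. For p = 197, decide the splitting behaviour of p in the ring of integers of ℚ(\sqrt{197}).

Since 197 ≡ 1 mod 4, the ring of integers is ℤ[(1+√197)/2] with discriminant 197.
disc(K) = 197 = 197·1, so p = 197 is ramified.

ramified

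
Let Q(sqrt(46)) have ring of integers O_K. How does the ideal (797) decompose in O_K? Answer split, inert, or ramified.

split — (797) = 𝔭₁𝔭₂ with 𝔭₁ ≠ 𝔭₂

Since 46 ≢ 1 mod 4, the ring of integers is ℤ[√46] with discriminant 4·46 = 184.
797 ∤ 184, so 797 is unramified.
(46/797) = 46^398 mod 797 = 1, giving Legendre symbol 1.
(46/797) = 1, so 797 splits.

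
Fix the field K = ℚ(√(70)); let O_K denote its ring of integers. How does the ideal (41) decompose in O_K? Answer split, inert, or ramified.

inert

d = 70 ≡ 2 (mod 4), so O_K = ℤ[√70] and disc(K) = 4d = 280.
41 ∤ 280, so 41 is unramified.
(70/41) = 29^20 mod 41 = 40, giving Legendre symbol -1.
(70/41) = -1, so 41 is inert.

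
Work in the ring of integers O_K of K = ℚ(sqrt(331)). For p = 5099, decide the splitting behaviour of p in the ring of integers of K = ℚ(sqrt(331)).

split — (5099) = 𝔭₁𝔭₂ with 𝔭₁ ≠ 𝔭₂

331 mod 4 = 3, hence disc K = 4·331 = 1324 and O_K = ℤ[√331].
Since gcd(5099, 1324) = 1 the prime 5099 does not ramify.
Legendre symbol by Euler's criterion: (331/5099) ≡ 331^2549 ≡ 1 (mod 5099), i.e. (331/5099) = 1.
d is a quadratic residue mod p, hence 5099 splits in O_K.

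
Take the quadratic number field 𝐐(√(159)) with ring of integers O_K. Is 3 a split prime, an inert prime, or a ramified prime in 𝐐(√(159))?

ramifies in O_K

d = 159 ≡ 3 (mod 4), so O_K = ℤ[√159] and disc(K) = 4d = 636.
disc(K) = 636 = 3·212, so p = 3 is ramified.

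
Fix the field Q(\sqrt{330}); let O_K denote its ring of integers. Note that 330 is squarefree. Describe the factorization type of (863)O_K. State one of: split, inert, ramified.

d = 330 ≡ 2 (mod 4), so O_K = ℤ[√330] and disc(K) = 4d = 1320.
863 ∤ 1320, so 863 is unramified.
Euler's criterion: 330^431 mod 863 = 1. Thus (330|863) = 1.
(330/863) = 1, so 863 splits.

p splits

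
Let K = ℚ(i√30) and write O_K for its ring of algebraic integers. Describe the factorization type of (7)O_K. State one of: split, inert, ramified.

inert

d = -30 ≡ 2 (mod 4), so O_K = ℤ[√-30] and disc(K) = 4d = -120.
disc(K) = -120 is not divisible by 7; 7 is unramified.
Euler's criterion: (-30)^3 mod 7 = 6. Thus (-30|7) = -1.
Legendre symbol -1 ⇒ 7 is inert.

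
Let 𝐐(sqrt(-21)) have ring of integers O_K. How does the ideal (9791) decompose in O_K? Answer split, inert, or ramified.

remains prime (inert)

d = -21 ≡ 3 (mod 4), so O_K = ℤ[√-21] and disc(K) = 4d = -84.
Since gcd(9791, -84) = 1 the prime 9791 does not ramify.
Compute (-21/9791) via Euler: 9770^((9791-1)/2) mod 9791 = 9790, so (-21/9791) = -1.
Legendre symbol -1 ⇒ 9791 is inert.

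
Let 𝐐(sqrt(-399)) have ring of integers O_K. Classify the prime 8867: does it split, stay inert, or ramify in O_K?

d = -399 ≡ 1 (mod 4), so O_K = ℤ[(1+√-399)/2] and disc(K) = d = -399.
disc(K) = -399 is not divisible by 8867; 8867 is unramified.
Legendre symbol by Euler's criterion: (-399/8867) ≡ (-399)^4433 ≡ 8866 (mod 8867), i.e. (-399/8867) = -1.
(-399/8867) = -1, so 8867 is inert.

remains prime (inert)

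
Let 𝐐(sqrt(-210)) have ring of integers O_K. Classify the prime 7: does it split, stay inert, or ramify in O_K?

ramified

-210 mod 4 = 2, hence disc K = 4·(-210) = -840 and O_K = ℤ[√-210].
7 divides disc(K) = -840, so 7 ramifies.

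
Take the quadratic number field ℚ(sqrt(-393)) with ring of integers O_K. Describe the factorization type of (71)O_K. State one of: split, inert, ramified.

Since -393 ≢ 1 mod 4, the ring of integers is ℤ[√-393] with discriminant 4·(-393) = -1572.
71 ∤ -1572, so 71 is unramified.
(-393/71) = 33^35 mod 71 = 70, giving Legendre symbol -1.
Legendre symbol -1 ⇒ 71 is inert.

inert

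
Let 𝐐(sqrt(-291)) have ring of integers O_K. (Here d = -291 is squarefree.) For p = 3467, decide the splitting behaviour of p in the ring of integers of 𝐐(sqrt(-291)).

p is inert

d = -291 ≡ 1 (mod 4), so O_K = ℤ[(1+√-291)/2] and disc(K) = d = -291.
Since gcd(3467, -291) = 1 the prime 3467 does not ramify.
(-291/3467) = 3176^1733 mod 3467 = 3466, giving Legendre symbol -1.
(-291/3467) = -1, so 3467 is inert.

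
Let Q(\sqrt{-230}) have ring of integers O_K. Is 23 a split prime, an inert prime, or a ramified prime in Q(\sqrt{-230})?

ramified — (23) = 𝔭²

d = -230 ≡ 2 (mod 4), so O_K = ℤ[√-230] and disc(K) = 4d = -920.
23 divides disc(K) = -920, so 23 ramifies.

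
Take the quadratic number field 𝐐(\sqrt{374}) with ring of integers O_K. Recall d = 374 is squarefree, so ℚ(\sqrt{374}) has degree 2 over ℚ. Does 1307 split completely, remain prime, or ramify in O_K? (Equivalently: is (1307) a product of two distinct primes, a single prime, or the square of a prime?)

split

Since 374 ≢ 1 mod 4, the ring of integers is ℤ[√374] with discriminant 4·374 = 1496.
Since gcd(1307, 1496) = 1 the prime 1307 does not ramify.
Legendre symbol by Euler's criterion: (374/1307) ≡ 374^653 ≡ 1 (mod 1307), i.e. (374/1307) = 1.
Legendre symbol 1 ⇒ 1307 is split.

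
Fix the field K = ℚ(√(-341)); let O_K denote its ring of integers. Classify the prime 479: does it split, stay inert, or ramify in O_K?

splits completely

d = -341 ≡ 3 (mod 4), so O_K = ℤ[√-341] and disc(K) = 4d = -1364.
disc(K) = -1364 is not divisible by 479; 479 is unramified.
Euler's criterion: (-341)^239 mod 479 = 1. Thus (-341|479) = 1.
(-341/479) = 1, so 479 splits.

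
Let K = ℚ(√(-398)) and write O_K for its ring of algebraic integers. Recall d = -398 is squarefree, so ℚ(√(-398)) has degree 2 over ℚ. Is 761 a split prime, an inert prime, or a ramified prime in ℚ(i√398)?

inert — (761) stays prime in O_K

d = -398 ≡ 2 (mod 4), so O_K = ℤ[√-398] and disc(K) = 4d = -1592.
Since gcd(761, -1592) = 1 the prime 761 does not ramify.
(-398/761) = 363^380 mod 761 = 760, giving Legendre symbol -1.
(-398/761) = -1, so 761 is inert.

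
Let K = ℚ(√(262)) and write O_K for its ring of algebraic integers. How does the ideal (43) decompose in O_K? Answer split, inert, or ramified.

splits completely

Since 262 ≢ 1 mod 4, the ring of integers is ℤ[√262] with discriminant 4·262 = 1048.
Since gcd(43, 1048) = 1 the prime 43 does not ramify.
Compute (262/43) via Euler: 4^((43-1)/2) mod 43 = 1, so (262/43) = 1.
Legendre symbol 1 ⇒ 43 is split.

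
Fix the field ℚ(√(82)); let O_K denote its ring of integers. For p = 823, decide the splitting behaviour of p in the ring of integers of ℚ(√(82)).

d = 82 ≡ 2 (mod 4), so O_K = ℤ[√82] and disc(K) = 4d = 328.
Since gcd(823, 328) = 1 the prime 823 does not ramify.
Legendre symbol by Euler's criterion: (82/823) ≡ 82^411 ≡ 822 (mod 823), i.e. (82/823) = -1.
(82/823) = -1, so 823 is inert.

823 remains inert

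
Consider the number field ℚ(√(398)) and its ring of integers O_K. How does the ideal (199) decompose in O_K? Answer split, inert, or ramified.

d = 398 ≡ 2 (mod 4), so O_K = ℤ[√398] and disc(K) = 4d = 1592.
disc(K) = 1592 = 199·8, so p = 199 is ramified.

ramifies in O_K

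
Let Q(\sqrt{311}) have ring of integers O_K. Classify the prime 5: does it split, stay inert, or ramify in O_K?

Since 311 ≢ 1 mod 4, the ring of integers is ℤ[√311] with discriminant 4·311 = 1244.
5 ∤ 1244, so 5 is unramified.
Compute (311/5) via Euler: 1^((5-1)/2) mod 5 = 1, so (311/5) = 1.
d is a quadratic residue mod p, hence 5 splits in O_K.

split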